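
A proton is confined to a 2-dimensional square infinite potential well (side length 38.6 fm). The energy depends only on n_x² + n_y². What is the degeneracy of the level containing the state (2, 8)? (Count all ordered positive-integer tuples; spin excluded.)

The level has n_x² + n_y² = 68. The ordered positive-integer solutions are (2, 8), (8, 2).
That gives 2 states.

degeneracy = 2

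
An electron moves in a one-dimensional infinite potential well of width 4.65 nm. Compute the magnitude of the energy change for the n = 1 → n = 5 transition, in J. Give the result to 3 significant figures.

|ΔE| = 6.69×10^-20 J

E_1 = h²/(8m_eL²) = 2.786×10^-21 J.
|ΔE| = |1² − 5²|·E_1 = 24·2.786×10^-21 J = 6.69×10^-20 J.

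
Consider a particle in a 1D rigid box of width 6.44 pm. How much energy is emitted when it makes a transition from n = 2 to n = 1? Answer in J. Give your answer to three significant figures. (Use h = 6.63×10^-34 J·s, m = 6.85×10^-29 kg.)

E_1 = h²/(8mL²) = 1.934×10^-17 J.
|ΔE| = |2² − 1²|·E_1 = 3·1.934×10^-17 J = 5.80×10^-17 J.

|ΔE| = 5.80×10^-17 J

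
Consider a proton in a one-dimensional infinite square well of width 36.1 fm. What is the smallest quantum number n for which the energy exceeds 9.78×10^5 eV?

E_1 = h²/(8m_pL²) = 2.517×10^-14 J = 1.571×10^5 eV.
Need n² > 9.78×10^5/1.571×10^5 = 6.225, i.e. n > 2.495.
The smallest integer satisfying this is n = 3.

n = 3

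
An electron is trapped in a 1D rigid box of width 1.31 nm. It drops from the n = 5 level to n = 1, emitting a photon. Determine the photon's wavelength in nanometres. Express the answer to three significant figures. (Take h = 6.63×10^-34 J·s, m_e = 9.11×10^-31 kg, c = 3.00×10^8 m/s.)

E_1 = h²/(8m_eL²) = 3.515×10^-20 J, so ΔE = (5² − 1²)E_1 = 8.436×10^-19 J.
λ = hc/ΔE = (6.63×10^-34·3.00×10^8)/8.436×10^-19 = 2.36×10^-7 m = 236 nm.

λ = 236 nm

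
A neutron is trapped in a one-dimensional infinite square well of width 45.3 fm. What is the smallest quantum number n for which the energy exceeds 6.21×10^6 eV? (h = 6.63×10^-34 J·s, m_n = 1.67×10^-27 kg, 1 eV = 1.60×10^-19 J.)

n = 8

E_1 = h²/(8m_nL²) = 1.603×10^-14 J = 1.002×10^5 eV.
Need n² > 6.21×10^6/1.002×10^5 = 61.98, i.e. n > 7.873.
The smallest integer satisfying this is n = 8.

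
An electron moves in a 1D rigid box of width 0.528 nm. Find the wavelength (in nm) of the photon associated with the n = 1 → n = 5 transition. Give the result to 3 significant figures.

λ = 38.3 nm

E_1 = h²/(8m_eL²) = 2.161×10^-19 J, so ΔE = (5² − 1²)E_1 = 5.186×10^-18 J.
λ = hc/ΔE = (6.626×10^-34·2.998×10^8)/5.186×10^-18 = 3.83×10^-8 m = 38.3 nm.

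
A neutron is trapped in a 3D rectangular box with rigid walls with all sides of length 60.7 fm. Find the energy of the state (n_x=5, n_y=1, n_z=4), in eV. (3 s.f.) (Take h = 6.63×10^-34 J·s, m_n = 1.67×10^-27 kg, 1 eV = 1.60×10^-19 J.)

For a 3D rectangular well E = (h²/8m_n)·Σ n_i²/L_i² = (6.63×10^-34)²/(8·1.67×10^-27) · [5²/(60.7 fm)² + 1²/(60.7 fm)² + 4²/(60.7 fm)²].
Evaluating gives E = 3.751×10^-13 J = 2.34×10^6 eV.

E = 2.34×10^6 eV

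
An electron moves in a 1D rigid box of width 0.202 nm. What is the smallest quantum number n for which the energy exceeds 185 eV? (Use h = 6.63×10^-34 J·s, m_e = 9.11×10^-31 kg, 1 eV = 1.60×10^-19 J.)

n = 5

E_1 = h²/(8m_eL²) = 1.478×10^-18 J = 9.238 eV.
Need n² > 185/9.238 = 20.03, i.e. n > 4.475.
The smallest integer satisfying this is n = 5.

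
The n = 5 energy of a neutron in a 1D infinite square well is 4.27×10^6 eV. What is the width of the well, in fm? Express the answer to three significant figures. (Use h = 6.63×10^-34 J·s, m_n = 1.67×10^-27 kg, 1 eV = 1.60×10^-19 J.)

From E_n = n²h²/(8m_nL²), L = n·h/√(8m_nE_n).
E_5 = 4.27×10^6 eV = 6.832×10^-13 J, so L = 5·6.63×10^-34/√(8·1.67×10^-27·6.832×10^-13) = 3.47×10^-14 m = 34.7 fm.

L = 34.7 fm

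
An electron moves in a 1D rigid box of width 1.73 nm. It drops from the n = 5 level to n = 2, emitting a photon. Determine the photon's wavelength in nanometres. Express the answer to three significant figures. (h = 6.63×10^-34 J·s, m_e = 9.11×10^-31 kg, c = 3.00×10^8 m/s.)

λ = 470 nm

E_1 = h²/(8m_eL²) = 2.015×10^-20 J, so ΔE = (5² − 2²)E_1 = 4.232×10^-19 J.
λ = hc/ΔE = (6.63×10^-34·3.00×10^8)/4.232×10^-19 = 4.70×10^-7 m = 470 nm.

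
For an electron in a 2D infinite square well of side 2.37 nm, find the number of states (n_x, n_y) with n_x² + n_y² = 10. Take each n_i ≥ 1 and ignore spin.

degeneracy = 2

The level has n_x² + n_y² = 10. The ordered positive-integer solutions are (1, 3), (3, 1).
That gives 2 states.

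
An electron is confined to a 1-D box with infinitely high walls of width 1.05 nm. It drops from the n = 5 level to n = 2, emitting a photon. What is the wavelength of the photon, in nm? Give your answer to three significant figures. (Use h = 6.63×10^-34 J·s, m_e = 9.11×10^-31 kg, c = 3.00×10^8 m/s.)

E_1 = h²/(8m_eL²) = 5.471×10^-20 J, so ΔE = (5² − 2²)E_1 = 1.149×10^-18 J.
λ = hc/ΔE = (6.63×10^-34·3.00×10^8)/1.149×10^-18 = 1.73×10^-7 m = 173 nm.

λ = 173 nm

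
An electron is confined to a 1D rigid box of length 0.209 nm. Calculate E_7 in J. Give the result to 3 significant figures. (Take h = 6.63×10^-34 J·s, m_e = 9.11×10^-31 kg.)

For an infinite well E_n = n²h²/(8m_eL²), so E_1 = h²/(8m_eL²) = (6.63×10^-34)²/(8·9.11×10^-31·(2.09×10^-10 m)²) = 1.381×10^-18 J.
Then E_7 = 7²·E_1 = 49·1.381×10^-18 J = 6.77×10^-17 J.

E_7 = 6.77×10^-17 J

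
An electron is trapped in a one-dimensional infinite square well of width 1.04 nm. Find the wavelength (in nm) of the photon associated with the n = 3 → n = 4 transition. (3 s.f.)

λ = 509 nm

E_1 = h²/(8m_eL²) = 5.570×10^-20 J, so ΔE = (4² − 3²)E_1 = 3.899×10^-19 J.
λ = hc/ΔE = (6.626×10^-34·2.998×10^8)/3.899×10^-19 = 5.09×10^-7 m = 509 nm.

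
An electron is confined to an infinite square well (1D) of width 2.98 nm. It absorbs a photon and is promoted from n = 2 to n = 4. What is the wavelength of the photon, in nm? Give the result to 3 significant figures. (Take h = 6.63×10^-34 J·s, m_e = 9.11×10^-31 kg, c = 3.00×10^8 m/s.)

E_1 = h²/(8m_eL²) = 6.792×10^-21 J, so ΔE = (4² − 2²)E_1 = 8.150×10^-20 J.
λ = hc/ΔE = (6.63×10^-34·3.00×10^8)/8.150×10^-20 = 2.44×10^-6 m = 2.44×10^3 nm.

λ = 2.44×10^3 nm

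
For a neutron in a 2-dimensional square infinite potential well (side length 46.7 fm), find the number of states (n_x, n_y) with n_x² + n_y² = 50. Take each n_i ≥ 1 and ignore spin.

The level has n_x² + n_y² = 50. The ordered positive-integer solutions are (1, 7), (5, 5), (7, 1).
That gives 3 states.

degeneracy = 3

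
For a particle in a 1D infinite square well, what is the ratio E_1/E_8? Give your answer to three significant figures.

E_n ∝ n², so E_1/E_8 = 1²/8² = 1/64 = 0.0156.

0.0156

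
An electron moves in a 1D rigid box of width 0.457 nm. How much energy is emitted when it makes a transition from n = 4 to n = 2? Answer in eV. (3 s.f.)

|ΔE| = 21.6 eV

E_1 = h²/(8m_eL²) = 2.885×10^-19 J.
|ΔE| = |4² − 2²|·E_1 = 12·2.885×10^-19 J = 3.462×10^-18 J = 21.6 eV.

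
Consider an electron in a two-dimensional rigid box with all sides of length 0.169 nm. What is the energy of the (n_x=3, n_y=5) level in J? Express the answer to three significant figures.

E = 7.17×10^-17 J

For a 2D rectangular well E = (h²/8m_e)·Σ n_i²/L_i² = (6.626×10^-34)²/(8·9.109×10^-31) · [3²/(0.169 nm)² + 5²/(0.169 nm)²].
Evaluating gives E = 7.17×10^-17 J.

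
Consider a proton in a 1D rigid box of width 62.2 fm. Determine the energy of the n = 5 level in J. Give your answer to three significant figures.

E_5 = 2.12×10^-13 J

For an infinite well E_n = n²h²/(8m_pL²), so E_1 = h²/(8m_pL²) = (6.626×10^-34)²/(8·1.673×10^-27·(6.22×10^-14 m)²) = 8.479×10^-15 J.
Then E_5 = 5²·E_1 = 25·8.479×10^-15 J = 2.12×10^-13 J.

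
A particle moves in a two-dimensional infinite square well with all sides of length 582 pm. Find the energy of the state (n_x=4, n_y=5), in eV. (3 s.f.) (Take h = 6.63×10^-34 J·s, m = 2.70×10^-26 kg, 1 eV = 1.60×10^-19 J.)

E = 0.00154 eV

For a 2D rectangular well E = (h²/8m)·Σ n_i²/L_i² = (6.63×10^-34)²/(8·2.70×10^-26) · [4²/(582 pm)² + 5²/(582 pm)²].
Evaluating gives E = 2.463×10^-22 J = 0.00154 eV.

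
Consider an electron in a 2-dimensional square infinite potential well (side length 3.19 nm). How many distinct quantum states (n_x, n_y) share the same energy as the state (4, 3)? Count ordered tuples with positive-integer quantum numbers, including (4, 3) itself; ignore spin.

The level has n_x² + n_y² = 25. The ordered positive-integer solutions are (3, 4), (4, 3).
That gives 2 states.

degeneracy = 2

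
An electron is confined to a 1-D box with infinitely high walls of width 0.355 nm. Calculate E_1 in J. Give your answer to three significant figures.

For an infinite well E_n = n²h²/(8m_eL²), so E_1 = h²/(8m_eL²) = (6.626×10^-34)²/(8·9.109×10^-31·(3.55×10^-10 m)²) = 4.781×10^-19 J.

E_1 = 4.78×10^-19 J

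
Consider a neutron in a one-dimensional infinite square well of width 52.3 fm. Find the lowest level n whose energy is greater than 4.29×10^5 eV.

E_1 = h²/(8m_nL²) = 1.198×10^-14 J = 7.478×10^4 eV.
Need n² > 4.29×10^5/7.478×10^4 = 5.737, i.e. n > 2.395.
The smallest integer satisfying this is n = 3.

n = 3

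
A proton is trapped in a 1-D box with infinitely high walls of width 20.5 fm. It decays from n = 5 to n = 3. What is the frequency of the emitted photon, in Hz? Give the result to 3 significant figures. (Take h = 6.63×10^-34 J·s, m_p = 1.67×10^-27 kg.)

f = 1.89×10^21 Hz

E_1 = h²/(8m_pL²) = 7.829×10^-14 J and ΔE = (5² − 3²)E_1 = 1.253×10^-12 J.
f = ΔE/h = 1.253×10^-12/6.63×10^-34 = 1.89×10^21 Hz.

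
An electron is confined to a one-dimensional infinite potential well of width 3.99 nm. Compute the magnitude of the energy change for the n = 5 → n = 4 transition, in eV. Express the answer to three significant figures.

|ΔE| = 0.213 eV

E_1 = h²/(8m_eL²) = 3.784×10^-21 J.
|ΔE| = |5² − 4²|·E_1 = 9·3.784×10^-21 J = 3.406×10^-20 J = 0.213 eV.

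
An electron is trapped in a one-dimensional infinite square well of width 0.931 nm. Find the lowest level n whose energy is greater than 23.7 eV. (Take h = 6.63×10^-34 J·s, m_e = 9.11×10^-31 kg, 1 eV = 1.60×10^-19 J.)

E_1 = h²/(8m_eL²) = 6.959×10^-20 J = 0.4349 eV.
Need n² > 23.7/0.4349 = 54.50, i.e. n > 7.382.
The smallest integer satisfying this is n = 8.

n = 8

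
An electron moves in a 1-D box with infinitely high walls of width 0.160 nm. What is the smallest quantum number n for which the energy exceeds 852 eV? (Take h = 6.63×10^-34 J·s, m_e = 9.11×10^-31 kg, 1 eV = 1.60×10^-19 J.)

n = 8

E_1 = h²/(8m_eL²) = 2.356×10^-18 J = 14.73 eV.
Need n² > 852/14.73 = 57.84, i.e. n > 7.605.
The smallest integer satisfying this is n = 8.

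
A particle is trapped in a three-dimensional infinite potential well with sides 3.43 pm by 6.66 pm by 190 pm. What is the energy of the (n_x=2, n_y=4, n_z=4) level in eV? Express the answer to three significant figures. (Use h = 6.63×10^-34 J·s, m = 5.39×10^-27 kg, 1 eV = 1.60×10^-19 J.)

For a 3D rectangular well E = (h²/8m)·Σ n_i²/L_i² = (6.63×10^-34)²/(8·5.39×10^-27) · [2²/(3.43 pm)² + 4²/(6.66 pm)² + 4²/(190 pm)²].
Evaluating gives E = 7.148×10^-18 J = 44.7 eV.

E = 44.7 eV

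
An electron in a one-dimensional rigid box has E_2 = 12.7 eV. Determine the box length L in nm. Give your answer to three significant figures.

From E_n = n²h²/(8m_eL²), L = n·h/√(8m_eE_n).
E_2 = 12.7 eV = 2.035×10^-18 J, so L = 2·6.626×10^-34/√(8·9.109×10^-31·2.035×10^-18) = 3.44×10^-10 m = 0.344 nm.

L = 0.344 nm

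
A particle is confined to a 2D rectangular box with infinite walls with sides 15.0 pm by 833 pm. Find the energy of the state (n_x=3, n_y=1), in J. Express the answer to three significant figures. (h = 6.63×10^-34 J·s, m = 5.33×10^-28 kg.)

E = 4.12×10^-18 J

For a 2D rectangular well E = (h²/8m)·Σ n_i²/L_i² = (6.63×10^-34)²/(8·5.33×10^-28) · [3²/(15.0 pm)² + 1²/(833 pm)²].
Evaluating gives E = 4.12×10^-18 J.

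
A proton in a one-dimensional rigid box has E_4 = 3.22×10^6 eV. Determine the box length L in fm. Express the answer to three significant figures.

L = 31.9 fm

From E_n = n²h²/(8m_pL²), L = n·h/√(8m_pE_n).
E_4 = 3.22×10^6 eV = 5.158×10^-13 J, so L = 4·6.626×10^-34/√(8·1.673×10^-27·5.158×10^-13) = 3.19×10^-14 m = 31.9 fm.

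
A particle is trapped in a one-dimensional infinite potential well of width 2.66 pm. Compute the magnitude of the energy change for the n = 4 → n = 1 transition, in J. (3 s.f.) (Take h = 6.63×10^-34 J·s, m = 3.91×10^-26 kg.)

E_1 = h²/(8mL²) = 1.986×10^-19 J.
|ΔE| = |4² − 1²|·E_1 = 15·1.986×10^-19 J = 2.98×10^-18 J.

|ΔE| = 2.98×10^-18 J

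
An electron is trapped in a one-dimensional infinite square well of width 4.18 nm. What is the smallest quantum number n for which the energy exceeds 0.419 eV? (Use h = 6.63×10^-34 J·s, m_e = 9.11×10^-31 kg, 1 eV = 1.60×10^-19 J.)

n = 5

E_1 = h²/(8m_eL²) = 3.452×10^-21 J = 0.02158 eV.
Need n² > 0.419/0.02158 = 19.42, i.e. n > 4.407.
The smallest integer satisfying this is n = 5.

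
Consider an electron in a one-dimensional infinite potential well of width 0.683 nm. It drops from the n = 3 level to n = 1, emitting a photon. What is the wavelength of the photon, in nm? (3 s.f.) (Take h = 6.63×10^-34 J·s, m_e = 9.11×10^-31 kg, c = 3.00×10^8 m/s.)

E_1 = h²/(8m_eL²) = 1.293×10^-19 J, so ΔE = (3² − 1²)E_1 = 1.034×10^-18 J.
λ = hc/ΔE = (6.63×10^-34·3.00×10^8)/1.034×10^-18 = 1.92×10^-7 m = 192 nm.

λ = 192 nm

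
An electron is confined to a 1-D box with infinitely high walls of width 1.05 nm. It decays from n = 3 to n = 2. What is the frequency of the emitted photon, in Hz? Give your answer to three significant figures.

E_1 = h²/(8m_eL²) = 5.465×10^-20 J and ΔE = (3² − 2²)E_1 = 2.732×10^-19 J.
f = ΔE/h = 2.732×10^-19/6.626×10^-34 = 4.12×10^14 Hz.

f = 4.12×10^14 Hz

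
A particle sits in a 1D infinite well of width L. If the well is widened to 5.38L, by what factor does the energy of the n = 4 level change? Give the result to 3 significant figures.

E_n ∝ 1/L², so the energy scales by 1/5.38² = 0.0345.

0.0345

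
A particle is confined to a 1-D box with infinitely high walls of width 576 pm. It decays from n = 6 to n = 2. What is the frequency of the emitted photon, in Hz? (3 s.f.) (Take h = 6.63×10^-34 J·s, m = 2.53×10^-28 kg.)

E_1 = h²/(8mL²) = 6.546×10^-22 J and ΔE = (6² − 2²)E_1 = 2.095×10^-20 J.
f = ΔE/h = 2.095×10^-20/6.63×10^-34 = 3.16×10^13 Hz.

f = 3.16×10^13 Hz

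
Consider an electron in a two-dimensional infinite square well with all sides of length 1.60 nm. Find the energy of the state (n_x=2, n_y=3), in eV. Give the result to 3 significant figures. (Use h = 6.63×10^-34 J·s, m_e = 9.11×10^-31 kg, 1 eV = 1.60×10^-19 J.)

E = 1.91 eV

For a 2D rectangular well E = (h²/8m_e)·Σ n_i²/L_i² = (6.63×10^-34)²/(8·9.11×10^-31) · [2²/(1.60 nm)² + 3²/(1.60 nm)²].
Evaluating gives E = 3.063×10^-19 J = 1.91 eV.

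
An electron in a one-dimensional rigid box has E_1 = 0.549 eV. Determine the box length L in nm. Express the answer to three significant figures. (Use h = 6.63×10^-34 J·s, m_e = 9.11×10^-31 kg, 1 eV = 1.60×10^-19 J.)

From E_n = n²h²/(8m_eL²), L = n·h/√(8m_eE_n).
E_1 = 0.549 eV = 8.784×10^-20 J, so L = 1·6.63×10^-34/√(8·9.11×10^-31·8.784×10^-20) = 8.29×10^-10 m = 0.829 nm.

L = 0.829 nm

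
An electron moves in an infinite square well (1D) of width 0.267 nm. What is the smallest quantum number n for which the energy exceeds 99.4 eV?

n = 5

E_1 = h²/(8m_eL²) = 8.451×10^-19 J = 5.275 eV.
Need n² > 99.4/5.275 = 18.84, i.e. n > 4.341.
The smallest integer satisfying this is n = 5.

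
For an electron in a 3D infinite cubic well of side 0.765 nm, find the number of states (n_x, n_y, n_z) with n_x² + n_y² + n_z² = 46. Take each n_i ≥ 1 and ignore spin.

The level has n_x² + n_y² + n_z² = 46. The ordered positive-integer solutions are (1, 3, 6), (1, 6, 3), (3, 1, 6), (3, 6, 1), (6, 1, 3), (6, 3, 1).
That gives 6 states.

degeneracy = 6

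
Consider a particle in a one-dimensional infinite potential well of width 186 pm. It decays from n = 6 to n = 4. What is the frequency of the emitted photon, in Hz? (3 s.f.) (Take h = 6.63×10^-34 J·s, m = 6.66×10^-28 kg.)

f = 7.19×10^13 Hz

E_1 = h²/(8mL²) = 2.385×10^-21 J and ΔE = (6² − 4²)E_1 = 4.770×10^-20 J.
f = ΔE/h = 4.770×10^-20/6.63×10^-34 = 7.19×10^13 Hz.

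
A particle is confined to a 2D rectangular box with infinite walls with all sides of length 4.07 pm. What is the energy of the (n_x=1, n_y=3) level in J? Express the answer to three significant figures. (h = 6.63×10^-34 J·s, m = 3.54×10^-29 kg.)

E = 9.37×10^-16 J

For a 2D rectangular well E = (h²/8m)·Σ n_i²/L_i² = (6.63×10^-34)²/(8·3.54×10^-29) · [1²/(4.07 pm)² + 3²/(4.07 pm)²].
Evaluating gives E = 9.37×10^-16 J.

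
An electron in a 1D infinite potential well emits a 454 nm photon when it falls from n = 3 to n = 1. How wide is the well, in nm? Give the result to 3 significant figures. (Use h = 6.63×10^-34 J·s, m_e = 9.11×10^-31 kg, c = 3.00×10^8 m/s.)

The photon carries ΔE = hc/λ = 6.63×10^-34·3.00×10^8/4.54×10^-7 m = 4.381×10^-19 J.
Since ΔE = (3² − 1²)E_1, E_1 = 5.476×10^-20 J, and L = h/√(8m_eE_1) = 1.05×10^-9 m = 1.05 nm.

L = 1.05 nm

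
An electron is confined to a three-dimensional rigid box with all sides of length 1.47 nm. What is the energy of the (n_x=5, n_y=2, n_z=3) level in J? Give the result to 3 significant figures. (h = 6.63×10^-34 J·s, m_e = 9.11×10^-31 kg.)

E = 1.06×10^-18 J

For a 3D rectangular well E = (h²/8m_e)·Σ n_i²/L_i² = (6.63×10^-34)²/(8·9.11×10^-31) · [5²/(1.47 nm)² + 2²/(1.47 nm)² + 3²/(1.47 nm)²].
Evaluating gives E = 1.06×10^-18 J.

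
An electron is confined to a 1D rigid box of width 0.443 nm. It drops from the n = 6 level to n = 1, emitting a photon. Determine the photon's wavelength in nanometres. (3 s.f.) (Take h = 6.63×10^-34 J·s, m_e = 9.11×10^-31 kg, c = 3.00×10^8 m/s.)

λ = 18.5 nm

E_1 = h²/(8m_eL²) = 3.073×10^-19 J, so ΔE = (6² − 1²)E_1 = 1.076×10^-17 J.
λ = hc/ΔE = (6.63×10^-34·3.00×10^8)/1.076×10^-17 = 1.85×10^-8 m = 18.5 nm.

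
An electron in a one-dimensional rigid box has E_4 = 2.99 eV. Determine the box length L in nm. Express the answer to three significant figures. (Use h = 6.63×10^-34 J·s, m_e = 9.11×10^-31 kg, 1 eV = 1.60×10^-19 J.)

From E_n = n²h²/(8m_eL²), L = n·h/√(8m_eE_n).
E_4 = 2.99 eV = 4.784×10^-19 J, so L = 4·6.63×10^-34/√(8·9.11×10^-31·4.784×10^-19) = 1.42×10^-9 m = 1.42 nm.

L = 1.42 nm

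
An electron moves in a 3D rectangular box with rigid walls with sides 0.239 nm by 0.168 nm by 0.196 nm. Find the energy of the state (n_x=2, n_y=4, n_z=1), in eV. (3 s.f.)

E = 249 eV

For a 3D rectangular well E = (h²/8m_e)·Σ n_i²/L_i² = (6.626×10^-34)²/(8·9.109×10^-31) · [2²/(0.239 nm)² + 4²/(0.168 nm)² + 1²/(0.196 nm)²].
Evaluating gives E = 3.994×10^-17 J = 249 eV.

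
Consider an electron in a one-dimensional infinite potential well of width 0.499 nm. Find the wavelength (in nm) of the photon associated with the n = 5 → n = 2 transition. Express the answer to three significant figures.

E_1 = h²/(8m_eL²) = 2.420×10^-19 J, so ΔE = (5² − 2²)E_1 = 5.082×10^-18 J.
λ = hc/ΔE = (6.626×10^-34·2.998×10^8)/5.082×10^-18 = 3.91×10^-8 m = 39.1 nm.

λ = 39.1 nm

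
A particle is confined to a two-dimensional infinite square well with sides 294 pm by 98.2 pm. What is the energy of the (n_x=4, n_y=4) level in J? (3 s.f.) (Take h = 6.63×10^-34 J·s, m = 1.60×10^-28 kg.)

For a 2D rectangular well E = (h²/8m)·Σ n_i²/L_i² = (6.63×10^-34)²/(8·1.60×10^-28) · [4²/(294 pm)² + 4²/(98.2 pm)²].
Evaluating gives E = 6.33×10^-19 J.

E = 6.33×10^-19 J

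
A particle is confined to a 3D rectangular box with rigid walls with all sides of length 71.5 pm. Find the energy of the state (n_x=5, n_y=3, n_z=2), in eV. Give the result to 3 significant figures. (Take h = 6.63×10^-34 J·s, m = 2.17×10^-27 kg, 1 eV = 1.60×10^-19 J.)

E = 1.18 eV

For a 3D rectangular well E = (h²/8m)·Σ n_i²/L_i² = (6.63×10^-34)²/(8·2.17×10^-27) · [5²/(71.5 pm)² + 3²/(71.5 pm)² + 2²/(71.5 pm)²].
Evaluating gives E = 1.882×10^-19 J = 1.18 eV.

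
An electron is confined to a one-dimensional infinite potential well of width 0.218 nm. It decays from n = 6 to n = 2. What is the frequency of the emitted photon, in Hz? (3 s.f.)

f = 6.12×10^16 Hz

E_1 = h²/(8m_eL²) = 1.268×10^-18 J and ΔE = (6² − 2²)E_1 = 4.058×10^-17 J.
f = ΔE/h = 4.058×10^-17/6.626×10^-34 = 6.12×10^16 Hz.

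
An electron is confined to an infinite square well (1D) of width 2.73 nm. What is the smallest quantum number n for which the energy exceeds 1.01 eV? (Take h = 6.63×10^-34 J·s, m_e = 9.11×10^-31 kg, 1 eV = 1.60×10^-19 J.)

n = 5

E_1 = h²/(8m_eL²) = 8.093×10^-21 J = 0.05058 eV.
Need n² > 1.01/0.05058 = 19.97, i.e. n > 4.469.
The smallest integer satisfying this is n = 5.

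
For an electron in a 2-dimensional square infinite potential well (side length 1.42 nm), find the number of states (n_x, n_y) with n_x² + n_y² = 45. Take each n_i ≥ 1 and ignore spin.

The level has n_x² + n_y² = 45. The ordered positive-integer solutions are (3, 6), (6, 3).
That gives 2 states.

degeneracy = 2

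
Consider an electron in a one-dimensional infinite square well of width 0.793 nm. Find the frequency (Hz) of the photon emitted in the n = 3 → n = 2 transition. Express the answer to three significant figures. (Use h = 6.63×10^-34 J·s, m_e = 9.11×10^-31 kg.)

f = 7.23×10^14 Hz

E_1 = h²/(8m_eL²) = 9.591×10^-20 J and ΔE = (3² − 2²)E_1 = 4.795×10^-19 J.
f = ΔE/h = 4.795×10^-19/6.63×10^-34 = 7.23×10^14 Hz.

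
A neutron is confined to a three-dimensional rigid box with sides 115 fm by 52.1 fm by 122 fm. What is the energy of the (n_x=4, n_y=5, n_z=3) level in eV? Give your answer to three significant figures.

E = 2.25×10^6 eV

For a 3D rectangular well E = (h²/8m_n)·Σ n_i²/L_i² = (6.626×10^-34)²/(8·1.675×10^-27) · [4²/(115 fm)² + 5²/(52.1 fm)² + 3²/(122 fm)²].
Evaluating gives E = 3.612×10^-13 J = 2.25×10^6 eV.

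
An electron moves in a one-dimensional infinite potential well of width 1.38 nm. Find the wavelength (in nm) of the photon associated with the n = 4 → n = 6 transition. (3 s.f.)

E_1 = h²/(8m_eL²) = 3.164×10^-20 J, so ΔE = (6² − 4²)E_1 = 6.328×10^-19 J.
λ = hc/ΔE = (6.626×10^-34·2.998×10^8)/6.328×10^-19 = 3.14×10^-7 m = 314 nm.

λ = 314 nm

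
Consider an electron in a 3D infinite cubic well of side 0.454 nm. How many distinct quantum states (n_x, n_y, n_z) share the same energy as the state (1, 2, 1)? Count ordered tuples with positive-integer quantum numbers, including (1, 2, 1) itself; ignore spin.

The level has n_x² + n_y² + n_z² = 6. The ordered positive-integer solutions are (1, 1, 2), (1, 2, 1), (2, 1, 1).
That gives 3 states.

degeneracy = 3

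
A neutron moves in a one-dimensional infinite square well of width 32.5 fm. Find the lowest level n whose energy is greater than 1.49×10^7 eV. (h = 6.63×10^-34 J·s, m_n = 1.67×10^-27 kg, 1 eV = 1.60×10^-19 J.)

E_1 = h²/(8m_nL²) = 3.115×10^-14 J = 1.947×10^5 eV.
Need n² > 1.49×10^7/1.947×10^5 = 76.53, i.e. n > 8.748.
The smallest integer satisfying this is n = 9.

n = 9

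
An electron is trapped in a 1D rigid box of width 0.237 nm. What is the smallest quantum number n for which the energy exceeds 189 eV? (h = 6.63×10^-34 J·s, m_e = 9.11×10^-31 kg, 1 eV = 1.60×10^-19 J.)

E_1 = h²/(8m_eL²) = 1.074×10^-18 J = 6.713 eV.
Need n² > 189/6.713 = 28.15, i.e. n > 5.306.
The smallest integer satisfying this is n = 6.

n = 6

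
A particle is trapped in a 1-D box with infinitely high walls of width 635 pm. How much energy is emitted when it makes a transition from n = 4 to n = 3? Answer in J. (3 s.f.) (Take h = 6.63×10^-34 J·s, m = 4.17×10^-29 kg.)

|ΔE| = 2.29×10^-20 J

E_1 = h²/(8mL²) = 3.268×10^-21 J.
|ΔE| = |4² − 3²|·E_1 = 7·3.268×10^-21 J = 2.29×10^-20 J.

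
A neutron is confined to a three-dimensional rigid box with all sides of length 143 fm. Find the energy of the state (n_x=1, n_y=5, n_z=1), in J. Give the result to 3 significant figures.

For a 3D rectangular well E = (h²/8m_n)·Σ n_i²/L_i² = (6.626×10^-34)²/(8·1.675×10^-27) · [1²/(143 fm)² + 5²/(143 fm)² + 1²/(143 fm)²].
Evaluating gives E = 4.33×10^-14 J.

E = 4.33×10^-14 J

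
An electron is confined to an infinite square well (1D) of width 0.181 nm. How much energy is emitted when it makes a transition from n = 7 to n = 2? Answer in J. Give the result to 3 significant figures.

E_1 = h²/(8m_eL²) = 1.839×10^-18 J.
|ΔE| = |7² − 2²|·E_1 = 45·1.839×10^-18 J = 8.28×10^-17 J.

|ΔE| = 8.28×10^-17 J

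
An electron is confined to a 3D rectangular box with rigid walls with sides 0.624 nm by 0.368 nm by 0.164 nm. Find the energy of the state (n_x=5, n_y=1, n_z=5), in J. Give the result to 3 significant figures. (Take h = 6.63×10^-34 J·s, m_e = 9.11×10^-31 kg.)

E = 6.04×10^-17 J

For a 3D rectangular well E = (h²/8m_e)·Σ n_i²/L_i² = (6.63×10^-34)²/(8·9.11×10^-31) · [5²/(0.624 nm)² + 1²/(0.368 nm)² + 5²/(0.164 nm)²].
Evaluating gives E = 6.04×10^-17 J.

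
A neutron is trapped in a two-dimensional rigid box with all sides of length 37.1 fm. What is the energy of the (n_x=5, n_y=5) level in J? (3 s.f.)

E = 1.19×10^-12 J

For a 2D rectangular well E = (h²/8m_n)·Σ n_i²/L_i² = (6.626×10^-34)²/(8·1.675×10^-27) · [5²/(37.1 fm)² + 5²/(37.1 fm)²].
Evaluating gives E = 1.19×10^-12 J.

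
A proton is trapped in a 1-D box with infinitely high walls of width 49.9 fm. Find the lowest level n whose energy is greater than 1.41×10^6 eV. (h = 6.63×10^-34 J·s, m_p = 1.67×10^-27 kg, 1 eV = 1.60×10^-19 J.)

E_1 = h²/(8m_pL²) = 1.321×10^-14 J = 8.256×10^4 eV.
Need n² > 1.41×10^6/8.256×10^4 = 17.08, i.e. n > 4.133.
The smallest integer satisfying this is n = 5.

n = 5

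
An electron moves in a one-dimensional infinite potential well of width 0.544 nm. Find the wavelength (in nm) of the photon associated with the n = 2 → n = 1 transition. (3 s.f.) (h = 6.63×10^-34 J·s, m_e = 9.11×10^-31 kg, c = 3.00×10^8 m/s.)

λ = 325 nm

E_1 = h²/(8m_eL²) = 2.038×10^-19 J, so ΔE = (2² − 1²)E_1 = 6.114×10^-19 J.
λ = hc/ΔE = (6.63×10^-34·3.00×10^8)/6.114×10^-19 = 3.25×10^-7 m = 325 nm.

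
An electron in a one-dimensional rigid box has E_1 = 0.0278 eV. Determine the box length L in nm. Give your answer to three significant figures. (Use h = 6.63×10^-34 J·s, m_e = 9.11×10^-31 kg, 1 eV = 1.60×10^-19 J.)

L = 3.68 nm

From E_n = n²h²/(8m_eL²), L = n·h/√(8m_eE_n).
E_1 = 0.0278 eV = 4.448×10^-21 J, so L = 1·6.63×10^-34/√(8·9.11×10^-31·4.448×10^-21) = 3.68×10^-9 m = 3.68 nm.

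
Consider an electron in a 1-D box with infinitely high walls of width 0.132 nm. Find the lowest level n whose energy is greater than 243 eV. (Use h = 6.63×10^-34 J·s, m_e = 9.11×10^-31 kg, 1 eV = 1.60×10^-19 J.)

E_1 = h²/(8m_eL²) = 3.462×10^-18 J = 21.64 eV.
Need n² > 243/21.64 = 11.23, i.e. n > 3.351.
The smallest integer satisfying this is n = 4.

n = 4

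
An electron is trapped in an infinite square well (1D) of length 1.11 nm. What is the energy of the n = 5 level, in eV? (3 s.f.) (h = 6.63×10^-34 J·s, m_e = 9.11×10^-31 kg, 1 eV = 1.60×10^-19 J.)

E_5 = 7.65 eV

For an infinite well E_n = n²h²/(8m_eL²), so E_1 = h²/(8m_eL²) = (6.63×10^-34)²/(8·9.11×10^-31·(1.11×10^-9 m)²) = 4.895×10^-20 J.
Then E_5 = 5²·E_1 = 25·4.895×10^-20 J = 1.224×10^-18 J.
Converting, E_5 = 1.224×10^-18 J / (1.60×10^-19 J/eV) = 7.65 eV.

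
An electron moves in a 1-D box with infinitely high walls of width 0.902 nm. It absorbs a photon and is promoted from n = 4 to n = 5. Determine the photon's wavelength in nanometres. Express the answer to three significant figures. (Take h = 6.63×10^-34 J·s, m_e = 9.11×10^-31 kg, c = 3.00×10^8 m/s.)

λ = 298 nm

E_1 = h²/(8m_eL²) = 7.413×10^-20 J, so ΔE = (5² − 4²)E_1 = 6.672×10^-19 J.
λ = hc/ΔE = (6.63×10^-34·3.00×10^8)/6.672×10^-19 = 2.98×10^-7 m = 298 nm.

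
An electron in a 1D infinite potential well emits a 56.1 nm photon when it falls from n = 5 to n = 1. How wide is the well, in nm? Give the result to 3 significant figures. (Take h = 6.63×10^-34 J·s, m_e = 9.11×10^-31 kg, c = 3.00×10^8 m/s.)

L = 0.639 nm

The photon carries ΔE = hc/λ = 6.63×10^-34·3.00×10^8/5.61×10^-8 m = 3.545×10^-18 J.
Since ΔE = (5² − 1²)E_1, E_1 = 1.477×10^-19 J, and L = h/√(8m_eE_1) = 6.39×10^-10 m = 0.639 nm.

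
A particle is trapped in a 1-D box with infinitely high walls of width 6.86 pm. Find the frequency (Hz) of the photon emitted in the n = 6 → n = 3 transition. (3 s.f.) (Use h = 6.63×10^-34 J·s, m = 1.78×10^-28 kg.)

E_1 = h²/(8mL²) = 6.559×10^-18 J and ΔE = (6² − 3²)E_1 = 1.771×10^-16 J.
f = ΔE/h = 1.771×10^-16/6.63×10^-34 = 2.67×10^17 Hz.

f = 2.67×10^17 Hz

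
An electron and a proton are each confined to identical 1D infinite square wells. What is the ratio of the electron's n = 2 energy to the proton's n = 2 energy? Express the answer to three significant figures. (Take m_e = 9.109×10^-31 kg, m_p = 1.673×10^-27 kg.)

E_n ∝ 1/m at fixed n and L, so the ratio is m_p/m_e = 1.673×10^-27/9.109×10^-31 = 1.84×10^3.

1.84×10^3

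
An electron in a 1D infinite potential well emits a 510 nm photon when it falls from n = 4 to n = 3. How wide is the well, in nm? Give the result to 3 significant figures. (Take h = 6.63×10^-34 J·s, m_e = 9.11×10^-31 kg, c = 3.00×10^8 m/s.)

The photon carries ΔE = hc/λ = 6.63×10^-34·3.00×10^8/5.10×10^-7 m = 3.900×10^-19 J.
Since ΔE = (4² − 3²)E_1, E_1 = 5.571×10^-20 J, and L = h/√(8m_eE_1) = 1.04×10^-9 m = 1.04 nm.

L = 1.04 nm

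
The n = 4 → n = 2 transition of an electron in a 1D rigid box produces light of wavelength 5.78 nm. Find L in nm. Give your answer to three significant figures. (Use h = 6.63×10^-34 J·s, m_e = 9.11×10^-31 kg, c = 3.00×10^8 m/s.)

The photon carries ΔE = hc/λ = 6.63×10^-34·3.00×10^8/5.78×10^-9 m = 3.441×10^-17 J.
Since ΔE = (4² − 2²)E_1, E_1 = 2.867×10^-18 J, and L = h/√(8m_eE_1) = 1.45×10^-10 m = 0.145 nm.

L = 0.145 nm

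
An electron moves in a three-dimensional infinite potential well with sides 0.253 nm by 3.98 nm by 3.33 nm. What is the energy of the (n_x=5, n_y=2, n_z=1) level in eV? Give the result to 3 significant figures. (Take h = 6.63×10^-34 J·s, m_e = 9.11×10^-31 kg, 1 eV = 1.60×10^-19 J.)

For a 3D rectangular well E = (h²/8m_e)·Σ n_i²/L_i² = (6.63×10^-34)²/(8·9.11×10^-31) · [5²/(0.253 nm)² + 2²/(3.98 nm)² + 1²/(3.33 nm)²].
Evaluating gives E = 2.358×10^-17 J = 147 eV.

E = 147 eV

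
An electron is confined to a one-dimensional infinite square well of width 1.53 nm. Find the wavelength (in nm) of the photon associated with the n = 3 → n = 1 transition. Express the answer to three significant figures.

λ = 965 nm

E_1 = h²/(8m_eL²) = 2.574×10^-20 J, so ΔE = (3² − 1²)E_1 = 2.059×10^-19 J.
λ = hc/ΔE = (6.626×10^-34·2.998×10^8)/2.059×10^-19 = 9.65×10^-7 m = 965 nm.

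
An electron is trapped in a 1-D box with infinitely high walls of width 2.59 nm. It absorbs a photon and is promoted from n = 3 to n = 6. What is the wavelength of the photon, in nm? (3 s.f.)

λ = 819 nm

E_1 = h²/(8m_eL²) = 8.981×10^-21 J, so ΔE = (6² − 3²)E_1 = 2.425×10^-19 J.
λ = hc/ΔE = (6.626×10^-34·2.998×10^8)/2.425×10^-19 = 8.19×10^-7 m = 819 nm.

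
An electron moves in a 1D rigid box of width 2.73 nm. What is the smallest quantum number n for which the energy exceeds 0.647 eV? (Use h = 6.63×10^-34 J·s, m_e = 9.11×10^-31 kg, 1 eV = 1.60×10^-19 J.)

E_1 = h²/(8m_eL²) = 8.093×10^-21 J = 0.05058 eV.
Need n² > 0.647/0.05058 = 12.79, i.e. n > 3.576.
The smallest integer satisfying this is n = 4.

n = 4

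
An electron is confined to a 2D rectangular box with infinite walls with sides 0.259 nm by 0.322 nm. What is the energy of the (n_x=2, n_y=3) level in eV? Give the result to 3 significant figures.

E = 55.1 eV

For a 2D rectangular well E = (h²/8m_e)·Σ n_i²/L_i² = (6.626×10^-34)²/(8·9.109×10^-31) · [2²/(0.259 nm)² + 3²/(0.322 nm)²].
Evaluating gives E = 8.822×10^-18 J = 55.1 eV.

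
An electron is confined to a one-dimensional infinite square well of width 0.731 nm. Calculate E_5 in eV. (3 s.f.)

E_5 = 17.6 eV

For an infinite well E_n = n²h²/(8m_eL²), so E_1 = h²/(8m_eL²) = (6.626×10^-34)²/(8·9.109×10^-31·(7.31×10^-10 m)²) = 1.127×10^-19 J.
Then E_5 = 5²·E_1 = 25·1.127×10^-19 J = 2.818×10^-18 J.
Converting, E_5 = 2.818×10^-18 J / (1.602×10^-19 J/eV) = 17.6 eV.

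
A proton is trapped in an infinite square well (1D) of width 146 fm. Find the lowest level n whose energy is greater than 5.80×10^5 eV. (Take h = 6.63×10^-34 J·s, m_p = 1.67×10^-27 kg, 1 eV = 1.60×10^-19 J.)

E_1 = h²/(8m_pL²) = 1.544×10^-15 J = 9650 eV.
Need n² > 5.80×10^5/9650 = 60.10, i.e. n > 7.752.
The smallest integer satisfying this is n = 8.

n = 8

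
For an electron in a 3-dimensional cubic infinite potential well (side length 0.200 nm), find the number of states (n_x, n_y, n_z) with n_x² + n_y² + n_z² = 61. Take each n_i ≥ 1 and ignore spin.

The level has n_x² + n_y² + n_z² = 61. The ordered positive-integer solutions are (3, 4, 6), (3, 6, 4), (4, 3, 6), (4, 6, 3), (6, 3, 4), (6, 4, 3).
That gives 6 states.

degeneracy = 6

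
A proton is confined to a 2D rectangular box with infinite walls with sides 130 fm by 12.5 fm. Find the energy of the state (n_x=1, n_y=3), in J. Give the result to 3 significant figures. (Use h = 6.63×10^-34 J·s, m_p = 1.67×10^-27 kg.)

For a 2D rectangular well E = (h²/8m_p)·Σ n_i²/L_i² = (6.63×10^-34)²/(8·1.67×10^-27) · [1²/(130 fm)² + 3²/(12.5 fm)²].
Evaluating gives E = 1.90×10^-12 J.

E = 1.90×10^-12 J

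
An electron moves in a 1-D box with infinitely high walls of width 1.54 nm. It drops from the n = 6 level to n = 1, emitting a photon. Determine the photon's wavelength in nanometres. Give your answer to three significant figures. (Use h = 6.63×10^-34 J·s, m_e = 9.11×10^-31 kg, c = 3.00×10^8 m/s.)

λ = 223 nm

E_1 = h²/(8m_eL²) = 2.543×10^-20 J, so ΔE = (6² − 1²)E_1 = 8.901×10^-19 J.
λ = hc/ΔE = (6.63×10^-34·3.00×10^8)/8.901×10^-19 = 2.23×10^-7 m = 223 nm.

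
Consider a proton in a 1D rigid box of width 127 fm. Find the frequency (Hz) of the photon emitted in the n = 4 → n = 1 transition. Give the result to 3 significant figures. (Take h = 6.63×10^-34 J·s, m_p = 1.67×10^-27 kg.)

E_1 = h²/(8m_pL²) = 2.040×10^-15 J and ΔE = (4² − 1²)E_1 = 3.060×10^-14 J.
f = ΔE/h = 3.060×10^-14/6.63×10^-34 = 4.62×10^19 Hz.

f = 4.62×10^19 Hz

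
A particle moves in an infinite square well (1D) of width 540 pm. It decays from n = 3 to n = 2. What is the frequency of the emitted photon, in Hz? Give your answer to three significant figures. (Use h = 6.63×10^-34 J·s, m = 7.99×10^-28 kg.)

f = 1.78×10^12 Hz

E_1 = h²/(8mL²) = 2.358×10^-22 J and ΔE = (3² − 2²)E_1 = 1.179×10^-21 J.
f = ΔE/h = 1.179×10^-21/6.63×10^-34 = 1.78×10^12 Hz.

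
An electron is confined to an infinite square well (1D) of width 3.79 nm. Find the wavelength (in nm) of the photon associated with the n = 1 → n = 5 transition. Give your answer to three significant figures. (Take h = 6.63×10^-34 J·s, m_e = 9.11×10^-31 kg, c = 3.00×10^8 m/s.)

E_1 = h²/(8m_eL²) = 4.199×10^-21 J, so ΔE = (5² − 1²)E_1 = 1.008×10^-19 J.
λ = hc/ΔE = (6.63×10^-34·3.00×10^8)/1.008×10^-19 = 1.97×10^-6 m = 1.97×10^3 nm.

λ = 1.97×10^3 nm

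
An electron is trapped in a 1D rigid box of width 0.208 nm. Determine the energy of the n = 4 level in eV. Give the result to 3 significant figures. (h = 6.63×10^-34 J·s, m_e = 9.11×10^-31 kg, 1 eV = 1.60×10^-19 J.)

For an infinite well E_n = n²h²/(8m_eL²), so E_1 = h²/(8m_eL²) = (6.63×10^-34)²/(8·9.11×10^-31·(2.08×10^-10 m)²) = 1.394×10^-18 J.
Then E_4 = 4²·E_1 = 16·1.394×10^-18 J = 2.230×10^-17 J.
Converting, E_4 = 2.230×10^-17 J / (1.60×10^-19 J/eV) = 139 eV.

E_4 = 139 eV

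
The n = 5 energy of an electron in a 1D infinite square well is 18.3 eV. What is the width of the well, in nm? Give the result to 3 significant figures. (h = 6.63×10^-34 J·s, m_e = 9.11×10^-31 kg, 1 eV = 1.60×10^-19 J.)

From E_n = n²h²/(8m_eL²), L = n·h/√(8m_eE_n).
E_5 = 18.3 eV = 2.928×10^-18 J, so L = 5·6.63×10^-34/√(8·9.11×10^-31·2.928×10^-18) = 7.18×10^-10 m = 0.718 nm.

L = 0.718 nm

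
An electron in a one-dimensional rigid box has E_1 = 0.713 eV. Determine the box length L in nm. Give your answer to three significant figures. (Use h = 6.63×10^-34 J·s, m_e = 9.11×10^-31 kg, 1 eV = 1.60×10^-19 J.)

From E_n = n²h²/(8m_eL²), L = n·h/√(8m_eE_n).
E_1 = 0.713 eV = 1.141×10^-19 J, so L = 1·6.63×10^-34/√(8·9.11×10^-31·1.141×10^-19) = 7.27×10^-10 m = 0.727 nm.

L = 0.727 nm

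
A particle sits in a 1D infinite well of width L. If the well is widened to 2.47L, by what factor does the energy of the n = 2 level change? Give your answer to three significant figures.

0.164

E_n ∝ 1/L², so the energy scales by 1/2.47² = 0.164.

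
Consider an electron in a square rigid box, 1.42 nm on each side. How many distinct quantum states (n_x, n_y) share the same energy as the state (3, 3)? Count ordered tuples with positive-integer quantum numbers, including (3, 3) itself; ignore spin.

The level has n_x² + n_y² = 18. The ordered positive-integer solutions are (3, 3).
That gives 1 state.

degeneracy = 1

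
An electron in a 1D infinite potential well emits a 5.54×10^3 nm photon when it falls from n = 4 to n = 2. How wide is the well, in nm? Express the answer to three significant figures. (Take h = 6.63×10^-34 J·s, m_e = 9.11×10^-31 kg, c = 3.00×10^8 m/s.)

The photon carries ΔE = hc/λ = 6.63×10^-34·3.00×10^8/5.54×10^-6 m = 3.590×10^-20 J.
Since ΔE = (4² − 2²)E_1, E_1 = 2.992×10^-21 J, and L = h/√(8m_eE_1) = 4.49×10^-9 m = 4.49 nm.

L = 4.49 nm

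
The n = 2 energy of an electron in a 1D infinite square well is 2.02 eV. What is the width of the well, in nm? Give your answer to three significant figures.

L = 0.863 nm

From E_n = n²h²/(8m_eL²), L = n·h/√(8m_eE_n).
E_2 = 2.02 eV = 3.236×10^-19 J, so L = 2·6.626×10^-34/√(8·9.109×10^-31·3.236×10^-19) = 8.63×10^-10 m = 0.863 nm.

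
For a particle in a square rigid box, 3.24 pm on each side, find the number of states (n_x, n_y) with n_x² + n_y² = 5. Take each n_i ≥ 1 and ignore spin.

degeneracy = 2

The level has n_x² + n_y² = 5. The ordered positive-integer solutions are (1, 2), (2, 1).
That gives 2 states.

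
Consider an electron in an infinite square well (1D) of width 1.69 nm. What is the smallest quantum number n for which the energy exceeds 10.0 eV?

n = 9

E_1 = h²/(8m_eL²) = 2.109×10^-20 J = 0.1316 eV.
Need n² > 10.0/0.1316 = 75.99, i.e. n > 8.717.
The smallest integer satisfying this is n = 9.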